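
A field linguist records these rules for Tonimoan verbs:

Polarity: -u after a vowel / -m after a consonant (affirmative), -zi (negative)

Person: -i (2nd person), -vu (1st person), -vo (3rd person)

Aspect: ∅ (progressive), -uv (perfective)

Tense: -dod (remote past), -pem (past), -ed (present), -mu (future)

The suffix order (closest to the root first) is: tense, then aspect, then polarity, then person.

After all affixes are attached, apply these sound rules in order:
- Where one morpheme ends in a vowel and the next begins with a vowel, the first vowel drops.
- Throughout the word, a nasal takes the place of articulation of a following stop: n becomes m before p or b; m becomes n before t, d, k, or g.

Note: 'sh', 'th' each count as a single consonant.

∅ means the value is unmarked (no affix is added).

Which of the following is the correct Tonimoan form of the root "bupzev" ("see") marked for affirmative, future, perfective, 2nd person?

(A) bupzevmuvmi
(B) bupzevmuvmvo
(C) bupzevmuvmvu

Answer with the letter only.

A

Attach tense future -mu → bupzevmu.
Attach aspect perfective -uv → bupzevmuuv.
Attach polarity affirmative -m (after consonant 'v') → bupzevmuuvm.
Attach person 2nd person -i → bupzevmuuvmi.
Apply vowel deletion: bupzevmuuvmi → bupzevmuvmi.
Nasal assimilation: no change.
So the correct form is bupzevmuvmi, option (A).
(B) bupzevmuvmvo is wrong: it uses 3rd person instead of 2nd person for person.
(C) bupzevmuvmvu is wrong: it uses 1st person instead of 2nd person for person.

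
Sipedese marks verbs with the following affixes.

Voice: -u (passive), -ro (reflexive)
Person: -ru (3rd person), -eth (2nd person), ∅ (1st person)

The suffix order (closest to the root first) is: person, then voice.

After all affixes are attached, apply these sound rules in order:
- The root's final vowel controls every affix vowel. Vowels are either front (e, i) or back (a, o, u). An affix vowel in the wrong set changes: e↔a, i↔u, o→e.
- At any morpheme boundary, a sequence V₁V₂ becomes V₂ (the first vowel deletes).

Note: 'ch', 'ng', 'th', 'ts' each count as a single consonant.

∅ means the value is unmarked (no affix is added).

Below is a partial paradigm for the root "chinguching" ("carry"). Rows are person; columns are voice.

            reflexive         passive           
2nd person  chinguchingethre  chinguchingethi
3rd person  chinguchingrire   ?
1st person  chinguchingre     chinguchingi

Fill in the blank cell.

Attach person 3rd person -ru → chinguchingru.
Attach voice passive -u → chinguchingruu.
Apply vowel harmony: chinguchingruu → chinguchingrii.
Apply vowel deletion: chinguchingrii → chinguchingri.

chinguchingri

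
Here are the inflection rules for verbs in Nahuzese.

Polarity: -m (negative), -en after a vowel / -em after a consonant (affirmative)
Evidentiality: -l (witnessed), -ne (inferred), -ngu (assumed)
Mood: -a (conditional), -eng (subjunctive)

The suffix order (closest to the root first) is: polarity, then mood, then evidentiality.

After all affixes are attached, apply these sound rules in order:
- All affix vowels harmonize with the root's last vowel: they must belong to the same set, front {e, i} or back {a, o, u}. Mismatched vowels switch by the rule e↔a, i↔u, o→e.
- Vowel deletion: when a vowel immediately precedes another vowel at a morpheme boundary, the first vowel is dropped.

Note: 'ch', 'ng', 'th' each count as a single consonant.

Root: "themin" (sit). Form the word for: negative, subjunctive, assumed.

Attach polarity negative -m → theminm.
Attach mood subjunctive -eng → theminmeng.
Attach evidentiality assumed -ngu → theminmengngu.
Apply vowel harmony: theminmengngu → theminmengngi.
Vowel deletion: no change.

theminmengngi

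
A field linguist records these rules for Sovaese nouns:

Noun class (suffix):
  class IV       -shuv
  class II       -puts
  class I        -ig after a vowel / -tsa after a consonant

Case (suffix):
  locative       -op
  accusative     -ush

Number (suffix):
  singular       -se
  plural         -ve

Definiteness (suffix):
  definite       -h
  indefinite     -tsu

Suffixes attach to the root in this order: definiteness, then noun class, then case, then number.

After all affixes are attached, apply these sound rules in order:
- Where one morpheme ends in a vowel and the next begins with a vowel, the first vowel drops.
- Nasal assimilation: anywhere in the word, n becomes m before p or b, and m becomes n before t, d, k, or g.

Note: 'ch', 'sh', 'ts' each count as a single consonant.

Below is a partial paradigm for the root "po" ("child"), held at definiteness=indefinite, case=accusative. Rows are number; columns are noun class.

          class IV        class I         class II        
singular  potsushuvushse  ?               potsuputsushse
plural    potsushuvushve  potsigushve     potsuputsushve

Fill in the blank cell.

potsigushse

Attach definiteness indefinite -tsu → potsu.
Attach noun class class I -ig (after vowel 'u') → potsuig.
Attach case accusative -ush → potsuigush.
Attach number singular -se → potsuigushse.
Apply vowel deletion: potsuigushse → potsigushse.
Nasal assimilation: no change.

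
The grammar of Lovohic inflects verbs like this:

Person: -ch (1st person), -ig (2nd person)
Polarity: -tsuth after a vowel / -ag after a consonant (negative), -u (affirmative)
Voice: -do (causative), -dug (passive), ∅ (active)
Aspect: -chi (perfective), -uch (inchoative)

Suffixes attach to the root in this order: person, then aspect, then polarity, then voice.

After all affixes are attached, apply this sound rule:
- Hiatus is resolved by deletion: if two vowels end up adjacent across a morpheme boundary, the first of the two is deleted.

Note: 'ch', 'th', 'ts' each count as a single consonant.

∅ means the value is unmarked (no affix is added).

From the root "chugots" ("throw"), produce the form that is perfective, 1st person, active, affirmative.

chugotschchu

Attach person 1st person -ch → chugotsch.
Attach aspect perfective -chi → chugotschchi.
Attach polarity affirmative -u → chugotschchiu.
voice = active: zero marking, form stays chugotschchiu.
Apply vowel deletion: chugotschchiu → chugotschchu.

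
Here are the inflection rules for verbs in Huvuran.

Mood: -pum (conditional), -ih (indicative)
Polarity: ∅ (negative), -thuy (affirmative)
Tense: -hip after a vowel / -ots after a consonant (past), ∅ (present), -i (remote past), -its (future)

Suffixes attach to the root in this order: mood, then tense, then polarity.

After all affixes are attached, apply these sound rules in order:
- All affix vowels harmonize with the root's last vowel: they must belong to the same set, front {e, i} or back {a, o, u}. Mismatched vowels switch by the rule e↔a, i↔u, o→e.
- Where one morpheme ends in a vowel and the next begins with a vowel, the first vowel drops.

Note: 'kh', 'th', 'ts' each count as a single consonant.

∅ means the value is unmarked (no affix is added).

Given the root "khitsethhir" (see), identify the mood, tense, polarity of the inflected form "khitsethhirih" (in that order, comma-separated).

Segment: khitsethhir-ih.
mood: -ih → indicative.
tense: ∅ → present.
polarity: ∅ → negative.

indicative, present, negative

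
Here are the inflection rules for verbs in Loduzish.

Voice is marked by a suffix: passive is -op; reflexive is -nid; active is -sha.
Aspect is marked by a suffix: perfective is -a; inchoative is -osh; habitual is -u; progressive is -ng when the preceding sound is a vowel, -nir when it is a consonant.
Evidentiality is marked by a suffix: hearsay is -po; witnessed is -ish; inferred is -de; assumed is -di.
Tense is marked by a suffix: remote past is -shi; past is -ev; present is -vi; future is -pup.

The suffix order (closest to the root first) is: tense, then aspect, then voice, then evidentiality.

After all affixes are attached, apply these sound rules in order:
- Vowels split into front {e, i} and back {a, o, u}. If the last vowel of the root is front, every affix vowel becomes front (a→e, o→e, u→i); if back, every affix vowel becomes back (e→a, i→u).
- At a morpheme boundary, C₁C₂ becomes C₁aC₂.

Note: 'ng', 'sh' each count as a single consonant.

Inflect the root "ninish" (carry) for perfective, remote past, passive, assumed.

ninishashieepadi

Attach tense remote past -shi → ninishshi.
Attach aspect perfective -a → ninishshia.
Attach voice passive -op → ninishshiaop.
Attach evidentiality assumed -di → ninishshiaopdi.
Apply vowel harmony: ninishshiaopdi → ninishshieepdi.
Apply epenthesis: ninishshieepdi → ninishashieepadi.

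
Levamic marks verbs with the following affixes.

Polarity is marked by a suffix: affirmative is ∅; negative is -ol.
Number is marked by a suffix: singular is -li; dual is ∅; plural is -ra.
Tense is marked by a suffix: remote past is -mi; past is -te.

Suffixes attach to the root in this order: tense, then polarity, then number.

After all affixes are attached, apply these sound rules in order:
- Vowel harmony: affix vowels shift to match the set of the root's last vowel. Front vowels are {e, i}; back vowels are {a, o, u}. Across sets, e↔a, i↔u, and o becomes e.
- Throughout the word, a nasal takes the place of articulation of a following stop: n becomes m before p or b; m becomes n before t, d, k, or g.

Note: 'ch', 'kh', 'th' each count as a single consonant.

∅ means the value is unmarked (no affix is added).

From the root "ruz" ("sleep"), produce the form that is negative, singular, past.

Attach tense past -te → ruzte.
Attach polarity negative -ol → ruzteol.
Attach number singular -li → ruzteolli.
Apply vowel harmony: ruzteolli → ruztaollu.
Nasal assimilation: no change.

ruztaollu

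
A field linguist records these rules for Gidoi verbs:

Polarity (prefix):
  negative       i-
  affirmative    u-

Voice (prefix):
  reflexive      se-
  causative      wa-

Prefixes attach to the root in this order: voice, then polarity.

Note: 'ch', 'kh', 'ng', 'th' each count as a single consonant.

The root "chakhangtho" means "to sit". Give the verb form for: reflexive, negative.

isechakhangtho

Attach voice reflexive se- → sechakhangtho.
Attach polarity negative i- → isechakhangtho.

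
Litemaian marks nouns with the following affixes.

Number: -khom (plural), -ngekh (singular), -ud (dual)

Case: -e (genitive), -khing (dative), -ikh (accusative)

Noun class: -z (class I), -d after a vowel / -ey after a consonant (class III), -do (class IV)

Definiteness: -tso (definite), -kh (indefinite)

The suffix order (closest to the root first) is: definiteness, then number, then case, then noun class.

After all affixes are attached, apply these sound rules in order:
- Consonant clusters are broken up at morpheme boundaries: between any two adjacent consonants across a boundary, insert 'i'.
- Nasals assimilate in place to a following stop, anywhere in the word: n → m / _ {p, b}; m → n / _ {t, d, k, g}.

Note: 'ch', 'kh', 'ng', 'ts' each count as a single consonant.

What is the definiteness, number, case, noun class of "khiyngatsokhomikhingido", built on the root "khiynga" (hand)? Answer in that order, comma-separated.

Segment: khiynga-tso-khom-khing-do.
definiteness: -tso → definite.
number: -khom → plural.
case: -khing → dative.
noun class: -do → class IV.

definite, plural, dative, class IV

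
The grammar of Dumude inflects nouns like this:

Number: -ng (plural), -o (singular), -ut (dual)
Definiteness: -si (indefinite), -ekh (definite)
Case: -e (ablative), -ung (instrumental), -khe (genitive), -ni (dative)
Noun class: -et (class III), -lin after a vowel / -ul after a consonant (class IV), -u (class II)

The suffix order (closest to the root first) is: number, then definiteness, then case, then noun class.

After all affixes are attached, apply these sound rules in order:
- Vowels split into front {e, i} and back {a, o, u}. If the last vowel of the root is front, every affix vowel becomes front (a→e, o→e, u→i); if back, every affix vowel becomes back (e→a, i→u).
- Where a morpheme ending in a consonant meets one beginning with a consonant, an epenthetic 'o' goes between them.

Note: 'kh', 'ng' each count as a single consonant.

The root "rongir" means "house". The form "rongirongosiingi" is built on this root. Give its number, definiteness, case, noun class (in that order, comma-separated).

Segment: rongir-ng-si-ung-u.
number: -ng → plural.
definiteness: -si → indefinite.
case: -ung → instrumental.
noun class: -u → class II.

plural, indefinite, instrumental, class II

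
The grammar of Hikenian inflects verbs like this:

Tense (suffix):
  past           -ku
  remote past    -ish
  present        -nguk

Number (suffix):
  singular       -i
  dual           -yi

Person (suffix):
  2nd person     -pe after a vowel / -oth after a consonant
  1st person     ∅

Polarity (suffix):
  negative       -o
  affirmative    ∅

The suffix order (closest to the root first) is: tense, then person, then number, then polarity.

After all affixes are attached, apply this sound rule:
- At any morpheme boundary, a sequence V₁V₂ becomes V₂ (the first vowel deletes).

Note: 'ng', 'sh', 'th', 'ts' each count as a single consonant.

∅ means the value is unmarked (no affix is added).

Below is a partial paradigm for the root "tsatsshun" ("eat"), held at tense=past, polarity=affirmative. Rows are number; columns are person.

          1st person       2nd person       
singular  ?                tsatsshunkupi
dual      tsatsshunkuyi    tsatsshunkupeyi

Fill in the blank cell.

tsatsshunki

Attach tense past -ku → tsatsshunku.
person = 1st person: zero marking, form stays tsatsshunku.
Attach number singular -i → tsatsshunkui.
polarity = affirmative: zero marking, form stays tsatsshunkui.
Apply vowel deletion: tsatsshunkui → tsatsshunki.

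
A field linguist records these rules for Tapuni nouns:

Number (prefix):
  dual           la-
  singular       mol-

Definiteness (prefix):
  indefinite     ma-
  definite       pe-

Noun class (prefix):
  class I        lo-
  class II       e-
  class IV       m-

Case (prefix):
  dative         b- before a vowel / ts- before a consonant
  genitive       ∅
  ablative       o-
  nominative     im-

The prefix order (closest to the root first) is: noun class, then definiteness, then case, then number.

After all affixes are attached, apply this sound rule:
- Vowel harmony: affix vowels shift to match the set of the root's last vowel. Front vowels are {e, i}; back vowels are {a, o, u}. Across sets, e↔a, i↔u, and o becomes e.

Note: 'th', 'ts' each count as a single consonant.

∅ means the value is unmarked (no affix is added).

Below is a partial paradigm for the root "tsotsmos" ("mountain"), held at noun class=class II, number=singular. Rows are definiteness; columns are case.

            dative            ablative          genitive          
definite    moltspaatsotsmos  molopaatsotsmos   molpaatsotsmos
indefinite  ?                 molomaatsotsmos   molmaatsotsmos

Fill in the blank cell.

moltsmaatsotsmos

Attach noun class class II e- → etsotsmos.
Attach definiteness indefinite ma- → maetsotsmos.
Attach case dative ts- (before consonant 'm') → tsmaetsotsmos.
Attach number singular mol- → moltsmaetsotsmos.
Apply vowel harmony: moltsmaetsotsmos → moltsmaatsotsmos.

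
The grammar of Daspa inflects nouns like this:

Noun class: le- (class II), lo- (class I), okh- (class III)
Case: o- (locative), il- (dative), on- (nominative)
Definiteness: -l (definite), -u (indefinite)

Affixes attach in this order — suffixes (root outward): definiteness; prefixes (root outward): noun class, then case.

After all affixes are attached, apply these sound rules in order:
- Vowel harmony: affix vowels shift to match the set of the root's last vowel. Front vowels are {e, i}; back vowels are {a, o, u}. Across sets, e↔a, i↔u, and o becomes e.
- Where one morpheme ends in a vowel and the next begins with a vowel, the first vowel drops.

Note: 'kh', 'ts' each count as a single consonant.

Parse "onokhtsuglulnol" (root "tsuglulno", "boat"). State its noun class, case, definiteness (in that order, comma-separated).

class III, nominative, definite

Segment: on-okh-tsuglulno-l.
noun class: okh- → class III.
case: on- → nominative.
definiteness: -l → definite.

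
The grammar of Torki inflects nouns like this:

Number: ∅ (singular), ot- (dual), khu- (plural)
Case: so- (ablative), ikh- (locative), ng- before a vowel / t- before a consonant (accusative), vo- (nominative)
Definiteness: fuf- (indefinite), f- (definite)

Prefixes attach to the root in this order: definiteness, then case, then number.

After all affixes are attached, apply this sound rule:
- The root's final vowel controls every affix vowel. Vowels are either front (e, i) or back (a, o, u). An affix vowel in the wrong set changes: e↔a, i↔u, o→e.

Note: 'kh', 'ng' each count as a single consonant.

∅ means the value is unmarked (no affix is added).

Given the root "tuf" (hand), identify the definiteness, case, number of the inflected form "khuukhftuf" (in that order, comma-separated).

Segment: khu-ikh-f-tuf.
definiteness: f- → definite.
case: ikh- → locative.
number: khu- → plural.

definite, locative, plural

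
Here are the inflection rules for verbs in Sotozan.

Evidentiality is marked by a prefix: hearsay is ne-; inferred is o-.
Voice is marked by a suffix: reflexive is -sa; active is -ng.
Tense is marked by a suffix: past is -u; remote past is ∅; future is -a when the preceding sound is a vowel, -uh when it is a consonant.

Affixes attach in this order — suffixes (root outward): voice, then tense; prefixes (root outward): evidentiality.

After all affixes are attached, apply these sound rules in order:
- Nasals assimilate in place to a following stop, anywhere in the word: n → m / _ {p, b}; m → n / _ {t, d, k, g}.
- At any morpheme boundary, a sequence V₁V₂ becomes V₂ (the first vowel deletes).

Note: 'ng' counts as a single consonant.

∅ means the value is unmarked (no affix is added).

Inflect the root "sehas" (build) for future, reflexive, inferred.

osehassa

Attach evidentiality inferred o- → osehas.
Attach voice reflexive -sa → osehassa.
Attach tense future -a (after vowel 'a') → osehassaa.
Nasal assimilation: no change.
Apply vowel deletion: osehassaa → osehassa.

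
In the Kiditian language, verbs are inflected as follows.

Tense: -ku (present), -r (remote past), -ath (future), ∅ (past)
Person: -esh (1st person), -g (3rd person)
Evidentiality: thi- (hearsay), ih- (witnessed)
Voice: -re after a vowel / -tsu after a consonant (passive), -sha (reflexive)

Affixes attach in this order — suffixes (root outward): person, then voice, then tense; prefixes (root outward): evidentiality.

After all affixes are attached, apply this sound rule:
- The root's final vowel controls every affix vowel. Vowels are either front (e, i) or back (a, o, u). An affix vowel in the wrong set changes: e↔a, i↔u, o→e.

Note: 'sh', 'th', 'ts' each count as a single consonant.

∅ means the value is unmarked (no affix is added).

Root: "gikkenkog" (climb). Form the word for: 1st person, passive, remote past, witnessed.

Attach person 1st person -esh → gikkenkogesh.
Attach evidentiality witnessed ih- → ihgikkenkogesh.
Attach voice passive -tsu (after consonant 'sh') → ihgikkenkogeshtsu.
Attach tense remote past -r → ihgikkenkogeshtsur.
Apply vowel harmony: ihgikkenkogeshtsur → uhgikkenkogashtsur.

uhgikkenkogashtsur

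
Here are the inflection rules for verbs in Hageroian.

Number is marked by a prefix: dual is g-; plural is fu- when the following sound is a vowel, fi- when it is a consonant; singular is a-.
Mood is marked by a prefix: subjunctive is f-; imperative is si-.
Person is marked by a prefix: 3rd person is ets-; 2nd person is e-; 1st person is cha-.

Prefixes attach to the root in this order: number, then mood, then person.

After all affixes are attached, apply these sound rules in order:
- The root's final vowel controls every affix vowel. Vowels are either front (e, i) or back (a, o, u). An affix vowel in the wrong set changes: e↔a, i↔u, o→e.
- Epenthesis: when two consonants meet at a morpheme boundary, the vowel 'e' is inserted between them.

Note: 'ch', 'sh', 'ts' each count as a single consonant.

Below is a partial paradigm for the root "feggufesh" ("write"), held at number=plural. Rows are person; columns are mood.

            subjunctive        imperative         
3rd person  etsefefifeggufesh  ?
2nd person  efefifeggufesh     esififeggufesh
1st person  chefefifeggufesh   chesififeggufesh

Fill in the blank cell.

etsesififeggufesh

Attach number plural fi- (before consonant 'f') → fifeggufesh.
Attach mood imperative si- → sififeggufesh.
Attach person 3rd person ets- → etssififeggufesh.
Vowel harmony: no change.
Apply epenthesis: etssififeggufesh → etsesififeggufesh.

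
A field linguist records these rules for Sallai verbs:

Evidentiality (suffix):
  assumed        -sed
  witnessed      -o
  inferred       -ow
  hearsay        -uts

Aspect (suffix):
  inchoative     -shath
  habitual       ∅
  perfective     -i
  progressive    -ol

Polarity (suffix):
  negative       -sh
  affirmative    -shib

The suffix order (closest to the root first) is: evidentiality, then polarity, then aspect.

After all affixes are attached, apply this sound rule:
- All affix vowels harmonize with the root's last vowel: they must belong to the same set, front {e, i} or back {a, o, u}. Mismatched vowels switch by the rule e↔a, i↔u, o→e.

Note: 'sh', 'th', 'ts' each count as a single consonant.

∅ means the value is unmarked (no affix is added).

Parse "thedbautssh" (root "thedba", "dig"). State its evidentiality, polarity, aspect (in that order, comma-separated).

Segment: thedba-uts-sh.
evidentiality: -uts → hearsay.
polarity: -sh → negative.
aspect: ∅ → habitual.

hearsay, negative, habitual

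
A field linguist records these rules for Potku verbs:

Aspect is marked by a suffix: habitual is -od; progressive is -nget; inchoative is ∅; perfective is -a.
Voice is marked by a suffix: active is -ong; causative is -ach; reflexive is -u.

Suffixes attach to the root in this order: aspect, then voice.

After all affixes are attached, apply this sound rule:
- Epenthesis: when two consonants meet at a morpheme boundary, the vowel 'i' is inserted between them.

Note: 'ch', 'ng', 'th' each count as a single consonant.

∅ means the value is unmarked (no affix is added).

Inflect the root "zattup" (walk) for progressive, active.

zattupingetong

Attach aspect progressive -nget → zattupnget.
Attach voice active -ong → zattupngetong.
Apply epenthesis: zattupngetong → zattupingetong.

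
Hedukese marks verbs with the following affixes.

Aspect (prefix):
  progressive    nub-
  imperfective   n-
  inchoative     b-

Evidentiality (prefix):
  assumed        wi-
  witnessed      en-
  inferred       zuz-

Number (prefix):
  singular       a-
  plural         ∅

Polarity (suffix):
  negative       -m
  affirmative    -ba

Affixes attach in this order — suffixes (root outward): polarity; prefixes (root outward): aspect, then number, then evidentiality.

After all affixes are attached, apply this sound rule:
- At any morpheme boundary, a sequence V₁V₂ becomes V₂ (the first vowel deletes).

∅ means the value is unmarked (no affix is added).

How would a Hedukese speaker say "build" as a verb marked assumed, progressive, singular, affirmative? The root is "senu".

Attach aspect progressive nub- → nubsenu.
Attach polarity affirmative -ba → nubsenuba.
Attach number singular a- → anubsenuba.
Attach evidentiality assumed wi- → wianubsenuba.
Apply vowel deletion: wianubsenuba → wanubsenuba.

wanubsenuba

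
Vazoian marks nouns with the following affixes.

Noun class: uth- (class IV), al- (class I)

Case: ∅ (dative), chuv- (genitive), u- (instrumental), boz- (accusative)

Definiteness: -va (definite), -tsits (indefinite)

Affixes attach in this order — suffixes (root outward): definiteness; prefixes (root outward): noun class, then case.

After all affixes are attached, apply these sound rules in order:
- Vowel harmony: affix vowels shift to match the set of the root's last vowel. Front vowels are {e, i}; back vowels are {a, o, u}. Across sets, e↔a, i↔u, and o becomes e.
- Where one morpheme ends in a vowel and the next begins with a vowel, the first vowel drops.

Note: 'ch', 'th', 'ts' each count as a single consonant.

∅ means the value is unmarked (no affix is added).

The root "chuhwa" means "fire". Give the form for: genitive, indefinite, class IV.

Attach noun class class IV uth- → uthchuhwa.
Attach case genitive chuv- → chuvuthchuhwa.
Attach definiteness indefinite -tsits → chuvuthchuhwatsits.
Apply vowel harmony: chuvuthchuhwatsits → chuvuthchuhwatsuts.
Vowel deletion: no change.

chuvuthchuhwatsuts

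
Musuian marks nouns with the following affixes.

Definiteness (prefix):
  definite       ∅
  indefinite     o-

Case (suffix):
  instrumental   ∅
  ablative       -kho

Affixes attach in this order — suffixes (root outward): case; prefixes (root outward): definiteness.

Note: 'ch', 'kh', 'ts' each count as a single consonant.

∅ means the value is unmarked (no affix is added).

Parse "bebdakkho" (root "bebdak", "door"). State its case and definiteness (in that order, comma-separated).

Segment: bebdak-kho.
case: -kho → ablative.
definiteness: ∅ → definite.

ablative, definite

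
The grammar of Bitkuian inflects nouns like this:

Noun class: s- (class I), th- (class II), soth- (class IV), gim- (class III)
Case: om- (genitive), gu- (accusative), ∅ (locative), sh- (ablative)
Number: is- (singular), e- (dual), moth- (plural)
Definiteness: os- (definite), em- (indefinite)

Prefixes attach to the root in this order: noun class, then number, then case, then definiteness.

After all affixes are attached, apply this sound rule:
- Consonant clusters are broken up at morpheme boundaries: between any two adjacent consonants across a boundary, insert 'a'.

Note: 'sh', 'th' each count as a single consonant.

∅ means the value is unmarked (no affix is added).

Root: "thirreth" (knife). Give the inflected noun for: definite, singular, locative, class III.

osisagimathirreth

Attach noun class class III gim- → gimthirreth.
Attach number singular is- → isgimthirreth.
case = locative: zero marking, form stays isgimthirreth.
Attach definiteness definite os- → osisgimthirreth.
Apply epenthesis: osisgimthirreth → osisagimathirreth.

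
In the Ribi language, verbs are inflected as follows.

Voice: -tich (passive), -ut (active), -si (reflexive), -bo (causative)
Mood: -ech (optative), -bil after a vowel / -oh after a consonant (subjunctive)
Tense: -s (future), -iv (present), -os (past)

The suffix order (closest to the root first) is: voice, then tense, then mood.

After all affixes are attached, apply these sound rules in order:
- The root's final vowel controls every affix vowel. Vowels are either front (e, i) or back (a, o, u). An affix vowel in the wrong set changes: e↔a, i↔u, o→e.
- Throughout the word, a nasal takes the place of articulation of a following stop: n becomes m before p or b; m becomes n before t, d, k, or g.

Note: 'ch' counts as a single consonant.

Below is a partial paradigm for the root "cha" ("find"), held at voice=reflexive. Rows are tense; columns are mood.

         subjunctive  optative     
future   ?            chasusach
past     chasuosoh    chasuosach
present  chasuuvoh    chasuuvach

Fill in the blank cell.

chasusoh

Attach voice reflexive -si → chasi.
Attach tense future -s → chasis.
Attach mood subjunctive -oh (after consonant 's') → chasisoh.
Apply vowel harmony: chasisoh → chasusoh.
Nasal assimilation: no change.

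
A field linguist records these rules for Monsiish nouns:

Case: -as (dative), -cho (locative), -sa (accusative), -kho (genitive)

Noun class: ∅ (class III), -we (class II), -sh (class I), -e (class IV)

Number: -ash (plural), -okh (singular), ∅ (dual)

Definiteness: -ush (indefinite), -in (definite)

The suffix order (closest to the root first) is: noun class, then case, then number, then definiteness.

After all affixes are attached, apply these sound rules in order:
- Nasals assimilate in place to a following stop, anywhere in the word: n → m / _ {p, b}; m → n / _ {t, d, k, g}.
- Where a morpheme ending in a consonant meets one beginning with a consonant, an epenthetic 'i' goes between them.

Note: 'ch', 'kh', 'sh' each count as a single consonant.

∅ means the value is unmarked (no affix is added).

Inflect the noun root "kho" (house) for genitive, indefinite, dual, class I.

khoshikhoush

Attach noun class class I -sh → khosh.
Attach case genitive -kho → khoshkho.
number = dual: zero marking, form stays khoshkho.
Attach definiteness indefinite -ush → khoshkhoush.
Nasal assimilation: no change.
Apply epenthesis: khoshkhoush → khoshikhoush.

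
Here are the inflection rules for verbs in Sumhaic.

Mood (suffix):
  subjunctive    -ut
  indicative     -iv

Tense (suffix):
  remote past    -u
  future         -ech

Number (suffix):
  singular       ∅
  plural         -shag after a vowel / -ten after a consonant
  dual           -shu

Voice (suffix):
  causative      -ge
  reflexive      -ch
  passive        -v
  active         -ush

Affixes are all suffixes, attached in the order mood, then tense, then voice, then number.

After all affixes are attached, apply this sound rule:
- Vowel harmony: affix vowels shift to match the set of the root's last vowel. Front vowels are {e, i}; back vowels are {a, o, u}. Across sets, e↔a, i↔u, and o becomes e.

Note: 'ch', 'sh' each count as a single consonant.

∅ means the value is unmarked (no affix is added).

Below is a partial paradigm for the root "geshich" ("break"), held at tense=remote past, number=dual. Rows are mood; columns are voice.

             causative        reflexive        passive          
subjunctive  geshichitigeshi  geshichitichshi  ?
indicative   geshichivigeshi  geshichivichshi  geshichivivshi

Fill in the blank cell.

geshichitivshi

Attach mood subjunctive -ut → geshichut.
Attach tense remote past -u → geshichutu.
Attach voice passive -v → geshichutuv.
Attach number dual -shu → geshichutuvshu.
Apply vowel harmony: geshichutuvshu → geshichitivshi.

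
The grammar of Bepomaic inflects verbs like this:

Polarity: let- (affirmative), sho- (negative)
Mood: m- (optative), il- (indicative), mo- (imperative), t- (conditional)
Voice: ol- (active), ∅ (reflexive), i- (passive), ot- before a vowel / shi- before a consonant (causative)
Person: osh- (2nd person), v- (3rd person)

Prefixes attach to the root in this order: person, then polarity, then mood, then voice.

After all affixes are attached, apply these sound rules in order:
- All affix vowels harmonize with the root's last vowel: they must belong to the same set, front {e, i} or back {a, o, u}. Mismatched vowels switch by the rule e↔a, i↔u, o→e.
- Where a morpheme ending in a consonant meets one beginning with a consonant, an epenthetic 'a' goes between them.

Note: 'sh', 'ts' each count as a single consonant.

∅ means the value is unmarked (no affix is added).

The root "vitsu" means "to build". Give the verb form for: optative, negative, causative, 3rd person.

Attach person 3rd person v- → vvitsu.
Attach polarity negative sho- → shovvitsu.
Attach mood optative m- → mshovvitsu.
Attach voice causative shi- (before consonant 'm') → shimshovvitsu.
Apply vowel harmony: shimshovvitsu → shumshovvitsu.
Apply epenthesis: shumshovvitsu → shumashovavitsu.

shumashovavitsu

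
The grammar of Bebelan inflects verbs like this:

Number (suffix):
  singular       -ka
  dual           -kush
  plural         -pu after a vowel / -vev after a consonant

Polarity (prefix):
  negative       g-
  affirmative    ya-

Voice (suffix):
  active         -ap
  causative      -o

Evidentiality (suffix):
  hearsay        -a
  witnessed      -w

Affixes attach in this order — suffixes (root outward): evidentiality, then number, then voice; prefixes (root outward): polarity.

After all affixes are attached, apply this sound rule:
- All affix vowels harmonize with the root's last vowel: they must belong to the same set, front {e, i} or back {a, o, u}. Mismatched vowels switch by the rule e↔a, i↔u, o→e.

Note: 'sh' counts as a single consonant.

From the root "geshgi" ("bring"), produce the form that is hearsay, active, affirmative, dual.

Attach evidentiality hearsay -a → geshgia.
Attach number dual -kush → geshgiakush.
Attach voice active -ap → geshgiakushap.
Attach polarity affirmative ya- → yageshgiakushap.
Apply vowel harmony: yageshgiakushap → yegeshgiekishep.

yegeshgiekishep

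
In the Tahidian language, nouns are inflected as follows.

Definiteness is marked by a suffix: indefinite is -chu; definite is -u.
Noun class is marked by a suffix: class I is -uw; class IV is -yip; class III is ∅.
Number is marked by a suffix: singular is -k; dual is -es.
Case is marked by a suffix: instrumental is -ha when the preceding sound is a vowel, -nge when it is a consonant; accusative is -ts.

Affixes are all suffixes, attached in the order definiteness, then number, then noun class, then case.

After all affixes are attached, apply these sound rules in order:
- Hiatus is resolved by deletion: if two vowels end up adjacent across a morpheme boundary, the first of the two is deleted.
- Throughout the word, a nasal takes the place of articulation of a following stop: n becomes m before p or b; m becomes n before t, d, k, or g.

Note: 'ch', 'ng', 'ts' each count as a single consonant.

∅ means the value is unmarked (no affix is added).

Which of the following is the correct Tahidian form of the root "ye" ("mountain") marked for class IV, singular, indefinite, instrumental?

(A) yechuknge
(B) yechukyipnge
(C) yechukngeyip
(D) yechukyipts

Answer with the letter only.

Attach definiteness indefinite -chu → yechu.
Attach number singular -k → yechuk.
Attach noun class class IV -yip → yechukyip.
Attach case instrumental -nge (after consonant 'p') → yechukyipnge.
Vowel deletion: no change.
Nasal assimilation: no change.
So the correct form is yechukyipnge, option (B).
(A) yechuknge is wrong: it uses class III instead of class IV for noun class.
(C) yechukngeyip is wrong: it has the affixes in the wrong order.
(D) yechukyipts is wrong: it uses accusative instead of instrumental for case.

B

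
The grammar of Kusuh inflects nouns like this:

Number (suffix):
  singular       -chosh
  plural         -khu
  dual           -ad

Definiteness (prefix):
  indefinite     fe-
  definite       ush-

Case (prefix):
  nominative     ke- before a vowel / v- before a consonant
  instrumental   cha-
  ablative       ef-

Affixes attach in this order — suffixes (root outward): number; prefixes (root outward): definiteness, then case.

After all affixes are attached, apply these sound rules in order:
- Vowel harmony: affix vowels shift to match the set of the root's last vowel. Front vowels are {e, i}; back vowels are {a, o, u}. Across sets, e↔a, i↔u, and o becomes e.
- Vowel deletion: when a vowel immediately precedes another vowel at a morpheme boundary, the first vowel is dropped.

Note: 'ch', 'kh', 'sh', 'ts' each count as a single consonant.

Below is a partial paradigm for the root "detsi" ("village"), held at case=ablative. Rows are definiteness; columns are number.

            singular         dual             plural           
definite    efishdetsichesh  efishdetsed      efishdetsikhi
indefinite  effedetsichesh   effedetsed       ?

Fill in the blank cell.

effedetsikhi

Attach definiteness indefinite fe- → fedetsi.
Attach case ablative ef- → effedetsi.
Attach number plural -khu → effedetsikhu.
Apply vowel harmony: effedetsikhu → effedetsikhi.
Vowel deletion: no change.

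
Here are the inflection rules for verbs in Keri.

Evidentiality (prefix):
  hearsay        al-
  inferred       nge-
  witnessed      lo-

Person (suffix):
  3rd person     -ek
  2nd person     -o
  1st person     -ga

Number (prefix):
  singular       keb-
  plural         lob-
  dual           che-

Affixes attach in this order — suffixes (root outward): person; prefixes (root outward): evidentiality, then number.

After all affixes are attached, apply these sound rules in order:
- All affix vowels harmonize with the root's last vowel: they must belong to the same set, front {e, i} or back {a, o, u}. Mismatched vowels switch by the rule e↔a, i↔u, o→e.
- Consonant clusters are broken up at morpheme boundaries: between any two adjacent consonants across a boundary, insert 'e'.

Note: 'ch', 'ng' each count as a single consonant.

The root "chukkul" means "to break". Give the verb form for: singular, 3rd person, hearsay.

kabalechukkulak

Attach evidentiality hearsay al- → alchukkul.
Attach number singular keb- → kebalchukkul.
Attach person 3rd person -ek → kebalchukkulek.
Apply vowel harmony: kebalchukkulek → kabalchukkulak.
Apply epenthesis: kabalchukkulak → kabalechukkulak.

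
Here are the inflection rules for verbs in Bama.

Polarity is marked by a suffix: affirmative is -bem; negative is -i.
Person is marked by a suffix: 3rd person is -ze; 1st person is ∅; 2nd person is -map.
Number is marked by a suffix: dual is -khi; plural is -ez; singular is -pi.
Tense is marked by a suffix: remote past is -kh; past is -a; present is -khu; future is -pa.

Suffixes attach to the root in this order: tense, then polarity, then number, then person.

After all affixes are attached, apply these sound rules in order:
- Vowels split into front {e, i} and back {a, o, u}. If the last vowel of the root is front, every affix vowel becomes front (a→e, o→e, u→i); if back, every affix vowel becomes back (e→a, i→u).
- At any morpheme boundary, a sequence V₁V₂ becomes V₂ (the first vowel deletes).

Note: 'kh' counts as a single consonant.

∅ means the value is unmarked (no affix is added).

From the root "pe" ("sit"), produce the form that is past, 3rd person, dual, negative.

pikhize

Attach tense past -a → pea.
Attach polarity negative -i → peai.
Attach number dual -khi → peaikhi.
Attach person 3rd person -ze → peaikhize.
Apply vowel harmony: peaikhize → peeikhize.
Apply vowel deletion: peeikhize → pikhize.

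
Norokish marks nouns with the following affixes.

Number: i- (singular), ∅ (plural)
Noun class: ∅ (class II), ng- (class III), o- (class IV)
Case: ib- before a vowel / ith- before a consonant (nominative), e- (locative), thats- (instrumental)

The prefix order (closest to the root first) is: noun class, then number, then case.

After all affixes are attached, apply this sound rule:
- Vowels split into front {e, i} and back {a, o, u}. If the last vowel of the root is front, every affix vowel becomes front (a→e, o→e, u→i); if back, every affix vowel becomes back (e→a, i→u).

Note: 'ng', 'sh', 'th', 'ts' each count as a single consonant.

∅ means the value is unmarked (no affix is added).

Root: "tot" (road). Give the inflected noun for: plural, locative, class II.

atot

noun class = class II: zero marking, form stays tot.
number = plural: zero marking, form stays tot.
Attach case locative e- → etot.
Apply vowel harmony: etot → atot.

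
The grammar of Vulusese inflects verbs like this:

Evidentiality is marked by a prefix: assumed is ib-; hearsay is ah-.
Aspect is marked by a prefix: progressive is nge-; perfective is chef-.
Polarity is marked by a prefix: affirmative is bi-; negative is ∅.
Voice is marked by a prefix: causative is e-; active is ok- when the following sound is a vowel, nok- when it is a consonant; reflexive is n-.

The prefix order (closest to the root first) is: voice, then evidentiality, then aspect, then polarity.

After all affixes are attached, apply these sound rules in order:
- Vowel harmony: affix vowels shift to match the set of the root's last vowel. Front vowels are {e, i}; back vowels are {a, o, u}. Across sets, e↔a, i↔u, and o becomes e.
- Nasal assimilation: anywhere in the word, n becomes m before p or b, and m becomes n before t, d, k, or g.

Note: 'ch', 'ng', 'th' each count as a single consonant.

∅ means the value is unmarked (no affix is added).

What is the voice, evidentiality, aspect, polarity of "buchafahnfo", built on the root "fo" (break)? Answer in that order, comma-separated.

Segment: bi-chef-ah-n-fo.
voice: n- → reflexive.
evidentiality: ah- → hearsay.
aspect: chef- → perfective.
polarity: bi- → affirmative.

reflexive, hearsay, perfective, affirmative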